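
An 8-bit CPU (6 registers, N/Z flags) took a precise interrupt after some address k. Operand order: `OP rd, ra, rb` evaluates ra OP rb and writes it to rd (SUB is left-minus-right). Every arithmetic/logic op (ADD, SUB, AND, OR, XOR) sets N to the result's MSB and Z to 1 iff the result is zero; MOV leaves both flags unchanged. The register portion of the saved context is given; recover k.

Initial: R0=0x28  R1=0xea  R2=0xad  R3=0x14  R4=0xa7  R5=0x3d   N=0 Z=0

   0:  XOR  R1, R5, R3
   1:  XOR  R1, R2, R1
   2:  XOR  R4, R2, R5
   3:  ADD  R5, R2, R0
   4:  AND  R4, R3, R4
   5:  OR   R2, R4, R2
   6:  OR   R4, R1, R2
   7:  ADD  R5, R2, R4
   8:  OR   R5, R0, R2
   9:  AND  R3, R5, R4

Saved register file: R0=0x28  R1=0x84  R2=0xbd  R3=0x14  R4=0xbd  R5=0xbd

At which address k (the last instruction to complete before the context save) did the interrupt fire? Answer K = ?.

after  0: R0=0x28 R1=0x29 R2=0xad R3=0x14 R4=0xa7 R5=0x3d  N=0 Z=0
after  1: R0=0x28 R1=0x84 R2=0xad R3=0x14 R4=0xa7 R5=0x3d  N=1 Z=0
after  2: R0=0x28 R1=0x84 R2=0xad R3=0x14 R4=0x90 R5=0x3d  N=1 Z=0
after  3: R0=0x28 R1=0x84 R2=0xad R3=0x14 R4=0x90 R5=0xd5  N=1 Z=0
after  4: R0=0x28 R1=0x84 R2=0xad R3=0x14 R4=0x10 R5=0xd5  N=0 Z=0
after  5: R0=0x28 R1=0x84 R2=0xbd R3=0x14 R4=0x10 R5=0xd5  N=1 Z=0
after  6: R0=0x28 R1=0x84 R2=0xbd R3=0x14 R4=0xbd R5=0xd5  N=1 Z=0
after  7: R0=0x28 R1=0x84 R2=0xbd R3=0x14 R4=0xbd R5=0x7a  N=0 Z=0
after  8: R0=0x28 R1=0x84 R2=0xbd R3=0x14 R4=0xbd R5=0xbd  N=1 Z=0
-- IRQ taken; context saved, return-PC = 9 --

K = 8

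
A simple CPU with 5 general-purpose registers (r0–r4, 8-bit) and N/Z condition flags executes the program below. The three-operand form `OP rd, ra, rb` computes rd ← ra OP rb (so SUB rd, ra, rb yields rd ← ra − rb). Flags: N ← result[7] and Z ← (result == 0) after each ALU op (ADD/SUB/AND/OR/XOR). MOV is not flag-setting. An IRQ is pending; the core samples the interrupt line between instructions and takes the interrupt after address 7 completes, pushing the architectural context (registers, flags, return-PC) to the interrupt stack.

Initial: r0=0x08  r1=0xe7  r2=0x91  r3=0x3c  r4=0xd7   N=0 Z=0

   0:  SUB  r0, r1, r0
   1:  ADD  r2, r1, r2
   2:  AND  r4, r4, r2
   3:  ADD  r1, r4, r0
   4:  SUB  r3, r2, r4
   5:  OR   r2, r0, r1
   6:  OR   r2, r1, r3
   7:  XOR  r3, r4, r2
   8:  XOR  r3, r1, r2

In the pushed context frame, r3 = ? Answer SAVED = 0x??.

after  0: r0=0xdf r1=0xe7 r2=0x91 r3=0x3c r4=0xd7  N=1 Z=0
after  1: r0=0xdf r1=0xe7 r2=0x78 r3=0x3c r4=0xd7  N=0 Z=0
after  2: r0=0xdf r1=0xe7 r2=0x78 r3=0x3c r4=0x50  N=0 Z=0
after  3: r0=0xdf r1=0x2f r2=0x78 r3=0x3c r4=0x50  N=0 Z=0
after  4: r0=0xdf r1=0x2f r2=0x78 r3=0x28 r4=0x50  N=0 Z=0
after  5: r0=0xdf r1=0x2f r2=0xff r3=0x28 r4=0x50  N=1 Z=0
after  6: r0=0xdf r1=0x2f r2=0x2f r3=0x28 r4=0x50  N=0 Z=0
after  7: r0=0xdf r1=0x2f r2=0x2f r3=0x7f r4=0x50  N=0 Z=0
-- IRQ taken; context saved, return-PC = 8 --

SAVED = 0x7f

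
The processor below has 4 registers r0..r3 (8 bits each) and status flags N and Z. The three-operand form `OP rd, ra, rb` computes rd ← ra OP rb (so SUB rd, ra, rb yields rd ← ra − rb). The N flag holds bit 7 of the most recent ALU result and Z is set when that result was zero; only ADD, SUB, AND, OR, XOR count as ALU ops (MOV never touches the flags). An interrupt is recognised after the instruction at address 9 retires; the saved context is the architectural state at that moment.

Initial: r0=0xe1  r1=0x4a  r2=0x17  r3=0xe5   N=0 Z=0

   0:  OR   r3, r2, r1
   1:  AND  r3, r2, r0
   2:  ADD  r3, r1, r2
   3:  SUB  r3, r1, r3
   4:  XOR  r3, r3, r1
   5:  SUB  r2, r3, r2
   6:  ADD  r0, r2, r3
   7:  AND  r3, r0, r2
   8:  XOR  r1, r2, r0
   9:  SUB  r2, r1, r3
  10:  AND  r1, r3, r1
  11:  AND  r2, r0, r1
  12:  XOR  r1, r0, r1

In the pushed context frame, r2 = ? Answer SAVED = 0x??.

SAVED = 0x97

after  0: r0=0xe1 r1=0x4a r2=0x17 r3=0x5f  N=0 Z=0
after  1: r0=0xe1 r1=0x4a r2=0x17 r3=0x01  N=0 Z=0
after  2: r0=0xe1 r1=0x4a r2=0x17 r3=0x61  N=0 Z=0
after  3: r0=0xe1 r1=0x4a r2=0x17 r3=0xe9  N=1 Z=0
after  4: r0=0xe1 r1=0x4a r2=0x17 r3=0xa3  N=1 Z=0
after  5: r0=0xe1 r1=0x4a r2=0x8c r3=0xa3  N=1 Z=0
after  6: r0=0x2f r1=0x4a r2=0x8c r3=0xa3  N=0 Z=0
after  7: r0=0x2f r1=0x4a r2=0x8c r3=0x0c  N=0 Z=0
after  8: r0=0x2f r1=0xa3 r2=0x8c r3=0x0c  N=1 Z=0
after  9: r0=0x2f r1=0xa3 r2=0x97 r3=0x0c  N=1 Z=0
-- IRQ taken; context saved, return-PC = 10 --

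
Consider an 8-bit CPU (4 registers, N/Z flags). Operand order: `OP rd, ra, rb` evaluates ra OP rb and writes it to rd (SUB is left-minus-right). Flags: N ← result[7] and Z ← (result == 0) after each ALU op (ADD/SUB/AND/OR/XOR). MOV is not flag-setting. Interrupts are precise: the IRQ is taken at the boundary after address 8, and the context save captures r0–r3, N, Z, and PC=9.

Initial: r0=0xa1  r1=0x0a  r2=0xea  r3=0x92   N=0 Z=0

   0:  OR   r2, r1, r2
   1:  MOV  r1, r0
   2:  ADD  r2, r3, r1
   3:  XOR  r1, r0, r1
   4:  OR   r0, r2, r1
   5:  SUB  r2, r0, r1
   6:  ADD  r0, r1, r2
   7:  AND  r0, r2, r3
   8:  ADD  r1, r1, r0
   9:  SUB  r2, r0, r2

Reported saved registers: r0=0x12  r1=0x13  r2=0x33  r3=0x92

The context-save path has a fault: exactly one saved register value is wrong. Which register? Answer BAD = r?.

BAD = r1

after  0: r0=0xa1 r1=0x0a r2=0xea r3=0x92  N=1 Z=0
after  1: r0=0xa1 r1=0xa1 r2=0xea r3=0x92  N=1 Z=0
after  2: r0=0xa1 r1=0xa1 r2=0x33 r3=0x92  N=0 Z=0
after  3: r0=0xa1 r1=0x00 r2=0x33 r3=0x92  N=0 Z=1
after  4: r0=0x33 r1=0x00 r2=0x33 r3=0x92  N=0 Z=0
after  5: r0=0x33 r1=0x00 r2=0x33 r3=0x92  N=0 Z=0
after  6: r0=0x33 r1=0x00 r2=0x33 r3=0x92  N=0 Z=0
after  7: r0=0x12 r1=0x00 r2=0x33 r3=0x92  N=0 Z=0
after  8: r0=0x12 r1=0x12 r2=0x33 r3=0x92  N=0 Z=0
-- IRQ taken; context saved, return-PC = 9 --
mismatch: r1: reported 0x13 vs actual 0x12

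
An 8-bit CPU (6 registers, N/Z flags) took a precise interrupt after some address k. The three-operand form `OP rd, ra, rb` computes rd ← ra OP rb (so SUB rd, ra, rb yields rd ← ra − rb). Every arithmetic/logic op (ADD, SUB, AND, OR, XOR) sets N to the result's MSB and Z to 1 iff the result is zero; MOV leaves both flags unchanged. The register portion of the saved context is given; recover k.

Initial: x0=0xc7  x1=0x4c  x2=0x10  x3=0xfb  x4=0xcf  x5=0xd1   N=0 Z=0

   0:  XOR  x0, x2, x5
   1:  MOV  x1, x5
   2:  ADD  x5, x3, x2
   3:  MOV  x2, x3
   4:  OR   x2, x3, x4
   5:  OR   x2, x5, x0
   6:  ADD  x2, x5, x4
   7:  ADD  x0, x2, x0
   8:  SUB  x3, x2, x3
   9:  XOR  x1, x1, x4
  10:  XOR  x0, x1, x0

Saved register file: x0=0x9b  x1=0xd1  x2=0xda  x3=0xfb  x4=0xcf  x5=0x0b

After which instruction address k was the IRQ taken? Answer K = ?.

K = 7

after  0: x0=0xc1 x1=0x4c x2=0x10 x3=0xfb x4=0xcf x5=0xd1  N=1 Z=0
after  1: x0=0xc1 x1=0xd1 x2=0x10 x3=0xfb x4=0xcf x5=0xd1  N=1 Z=0
after  2: x0=0xc1 x1=0xd1 x2=0x10 x3=0xfb x4=0xcf x5=0x0b  N=0 Z=0
after  3: x0=0xc1 x1=0xd1 x2=0xfb x3=0xfb x4=0xcf x5=0x0b  N=0 Z=0
after  4: x0=0xc1 x1=0xd1 x2=0xff x3=0xfb x4=0xcf x5=0x0b  N=1 Z=0
after  5: x0=0xc1 x1=0xd1 x2=0xcb x3=0xfb x4=0xcf x5=0x0b  N=1 Z=0
after  6: x0=0xc1 x1=0xd1 x2=0xda x3=0xfb x4=0xcf x5=0x0b  N=1 Z=0
after  7: x0=0x9b x1=0xd1 x2=0xda x3=0xfb x4=0xcf x5=0x0b  N=1 Z=0
-- IRQ taken; context saved, return-PC = 8 --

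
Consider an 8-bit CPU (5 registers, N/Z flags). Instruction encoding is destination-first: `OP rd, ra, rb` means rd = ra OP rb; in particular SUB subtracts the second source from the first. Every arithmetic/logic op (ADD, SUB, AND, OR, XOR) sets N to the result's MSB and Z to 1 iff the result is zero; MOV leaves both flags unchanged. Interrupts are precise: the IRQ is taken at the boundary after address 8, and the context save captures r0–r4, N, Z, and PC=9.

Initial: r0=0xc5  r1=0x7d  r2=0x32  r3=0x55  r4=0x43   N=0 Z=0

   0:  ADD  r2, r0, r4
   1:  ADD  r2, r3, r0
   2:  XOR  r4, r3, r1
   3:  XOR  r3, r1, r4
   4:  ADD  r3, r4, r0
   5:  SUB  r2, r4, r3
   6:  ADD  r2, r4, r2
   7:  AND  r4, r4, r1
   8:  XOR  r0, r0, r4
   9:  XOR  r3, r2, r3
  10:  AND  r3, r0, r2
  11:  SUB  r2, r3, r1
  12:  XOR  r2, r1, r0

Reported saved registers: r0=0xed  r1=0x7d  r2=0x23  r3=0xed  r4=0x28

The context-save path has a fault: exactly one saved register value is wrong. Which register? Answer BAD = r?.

after  0: r0=0xc5 r1=0x7d r2=0x08 r3=0x55 r4=0x43  N=0 Z=0
after  1: r0=0xc5 r1=0x7d r2=0x1a r3=0x55 r4=0x43  N=0 Z=0
after  2: r0=0xc5 r1=0x7d r2=0x1a r3=0x55 r4=0x28  N=0 Z=0
after  3: r0=0xc5 r1=0x7d r2=0x1a r3=0x55 r4=0x28  N=0 Z=0
after  4: r0=0xc5 r1=0x7d r2=0x1a r3=0xed r4=0x28  N=1 Z=0
after  5: r0=0xc5 r1=0x7d r2=0x3b r3=0xed r4=0x28  N=0 Z=0
after  6: r0=0xc5 r1=0x7d r2=0x63 r3=0xed r4=0x28  N=0 Z=0
after  7: r0=0xc5 r1=0x7d r2=0x63 r3=0xed r4=0x28  N=0 Z=0
after  8: r0=0xed r1=0x7d r2=0x63 r3=0xed r4=0x28  N=1 Z=0
-- IRQ taken; context saved, return-PC = 9 --
mismatch: r2: reported 0x23 vs actual 0x63

BAD = r2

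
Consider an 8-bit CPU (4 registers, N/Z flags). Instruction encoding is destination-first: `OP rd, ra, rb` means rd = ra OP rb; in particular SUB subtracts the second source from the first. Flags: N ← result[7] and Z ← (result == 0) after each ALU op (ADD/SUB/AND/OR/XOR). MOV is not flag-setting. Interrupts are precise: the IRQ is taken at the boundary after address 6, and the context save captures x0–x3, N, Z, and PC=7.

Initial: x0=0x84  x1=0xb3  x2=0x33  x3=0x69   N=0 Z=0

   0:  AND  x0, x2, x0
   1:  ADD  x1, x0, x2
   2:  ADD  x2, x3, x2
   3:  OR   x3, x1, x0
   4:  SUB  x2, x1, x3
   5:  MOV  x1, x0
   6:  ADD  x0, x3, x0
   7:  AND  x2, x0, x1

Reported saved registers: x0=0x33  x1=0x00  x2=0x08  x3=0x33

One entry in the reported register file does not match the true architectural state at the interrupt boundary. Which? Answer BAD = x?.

BAD = x2

after  0: x0=0x00 x1=0xb3 x2=0x33 x3=0x69  N=0 Z=1
after  1: x0=0x00 x1=0x33 x2=0x33 x3=0x69  N=0 Z=0
after  2: x0=0x00 x1=0x33 x2=0x9c x3=0x69  N=1 Z=0
after  3: x0=0x00 x1=0x33 x2=0x9c x3=0x33  N=0 Z=0
after  4: x0=0x00 x1=0x33 x2=0x00 x3=0x33  N=0 Z=1
after  5: x0=0x00 x1=0x00 x2=0x00 x3=0x33  N=0 Z=1
after  6: x0=0x33 x1=0x00 x2=0x00 x3=0x33  N=0 Z=0
-- IRQ taken; context saved, return-PC = 7 --
mismatch: x2: reported 0x08 vs actual 0x00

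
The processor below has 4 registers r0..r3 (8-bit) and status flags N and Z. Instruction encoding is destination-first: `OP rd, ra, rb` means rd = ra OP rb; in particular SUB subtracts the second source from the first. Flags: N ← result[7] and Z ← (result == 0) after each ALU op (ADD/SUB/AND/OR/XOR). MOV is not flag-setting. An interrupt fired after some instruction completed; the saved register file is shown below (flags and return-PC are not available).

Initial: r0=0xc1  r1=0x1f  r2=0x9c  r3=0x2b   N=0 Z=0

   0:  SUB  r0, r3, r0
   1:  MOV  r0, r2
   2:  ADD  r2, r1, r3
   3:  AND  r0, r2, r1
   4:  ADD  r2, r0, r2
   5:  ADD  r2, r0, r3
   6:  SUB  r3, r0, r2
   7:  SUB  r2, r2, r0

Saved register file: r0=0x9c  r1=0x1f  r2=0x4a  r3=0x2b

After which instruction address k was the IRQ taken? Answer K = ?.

after  0: r0=0x6a r1=0x1f r2=0x9c r3=0x2b  N=0 Z=0
after  1: r0=0x9c r1=0x1f r2=0x9c r3=0x2b  N=0 Z=0
after  2: r0=0x9c r1=0x1f r2=0x4a r3=0x2b  N=0 Z=0
-- IRQ taken; context saved, return-PC = 3 --

K = 2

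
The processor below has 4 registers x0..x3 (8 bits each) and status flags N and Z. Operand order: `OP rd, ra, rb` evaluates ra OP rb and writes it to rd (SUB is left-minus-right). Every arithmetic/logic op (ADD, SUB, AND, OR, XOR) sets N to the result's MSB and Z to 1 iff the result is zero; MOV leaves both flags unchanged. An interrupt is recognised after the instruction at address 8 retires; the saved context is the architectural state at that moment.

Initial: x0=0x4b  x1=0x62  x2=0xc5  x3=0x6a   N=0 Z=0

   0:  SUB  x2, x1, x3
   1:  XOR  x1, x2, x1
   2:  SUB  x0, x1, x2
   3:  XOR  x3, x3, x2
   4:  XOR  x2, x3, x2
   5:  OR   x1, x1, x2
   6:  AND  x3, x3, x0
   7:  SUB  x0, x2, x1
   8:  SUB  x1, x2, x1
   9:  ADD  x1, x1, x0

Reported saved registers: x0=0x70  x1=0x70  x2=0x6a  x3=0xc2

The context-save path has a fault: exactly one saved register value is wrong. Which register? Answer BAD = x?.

BAD = x3

after  0: x0=0x4b x1=0x62 x2=0xf8 x3=0x6a  N=1 Z=0
after  1: x0=0x4b x1=0x9a x2=0xf8 x3=0x6a  N=1 Z=0
after  2: x0=0xa2 x1=0x9a x2=0xf8 x3=0x6a  N=1 Z=0
after  3: x0=0xa2 x1=0x9a x2=0xf8 x3=0x92  N=1 Z=0
after  4: x0=0xa2 x1=0x9a x2=0x6a x3=0x92  N=0 Z=0
after  5: x0=0xa2 x1=0xfa x2=0x6a x3=0x92  N=1 Z=0
after  6: x0=0xa2 x1=0xfa x2=0x6a x3=0x82  N=1 Z=0
after  7: x0=0x70 x1=0xfa x2=0x6a x3=0x82  N=0 Z=0
after  8: x0=0x70 x1=0x70 x2=0x6a x3=0x82  N=0 Z=0
-- IRQ taken; context saved, return-PC = 9 --
mismatch: x3: reported 0xc2 vs actual 0x82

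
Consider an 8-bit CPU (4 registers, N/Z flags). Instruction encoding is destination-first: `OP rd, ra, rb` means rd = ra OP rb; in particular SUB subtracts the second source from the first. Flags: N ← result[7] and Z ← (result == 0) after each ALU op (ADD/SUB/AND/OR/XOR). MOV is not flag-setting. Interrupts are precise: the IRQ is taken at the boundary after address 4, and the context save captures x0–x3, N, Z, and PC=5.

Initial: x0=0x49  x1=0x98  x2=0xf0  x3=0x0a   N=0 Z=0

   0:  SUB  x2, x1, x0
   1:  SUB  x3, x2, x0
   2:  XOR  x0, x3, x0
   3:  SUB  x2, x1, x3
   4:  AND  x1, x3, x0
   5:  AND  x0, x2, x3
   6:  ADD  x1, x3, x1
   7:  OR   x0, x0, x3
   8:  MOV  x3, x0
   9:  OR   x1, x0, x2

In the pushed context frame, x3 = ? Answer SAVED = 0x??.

after  0: x0=0x49 x1=0x98 x2=0x4f x3=0x0a  N=0 Z=0
after  1: x0=0x49 x1=0x98 x2=0x4f x3=0x06  N=0 Z=0
after  2: x0=0x4f x1=0x98 x2=0x4f x3=0x06  N=0 Z=0
after  3: x0=0x4f x1=0x98 x2=0x92 x3=0x06  N=1 Z=0
after  4: x0=0x4f x1=0x06 x2=0x92 x3=0x06  N=0 Z=0
-- IRQ taken; context saved, return-PC = 5 --

SAVED = 0x06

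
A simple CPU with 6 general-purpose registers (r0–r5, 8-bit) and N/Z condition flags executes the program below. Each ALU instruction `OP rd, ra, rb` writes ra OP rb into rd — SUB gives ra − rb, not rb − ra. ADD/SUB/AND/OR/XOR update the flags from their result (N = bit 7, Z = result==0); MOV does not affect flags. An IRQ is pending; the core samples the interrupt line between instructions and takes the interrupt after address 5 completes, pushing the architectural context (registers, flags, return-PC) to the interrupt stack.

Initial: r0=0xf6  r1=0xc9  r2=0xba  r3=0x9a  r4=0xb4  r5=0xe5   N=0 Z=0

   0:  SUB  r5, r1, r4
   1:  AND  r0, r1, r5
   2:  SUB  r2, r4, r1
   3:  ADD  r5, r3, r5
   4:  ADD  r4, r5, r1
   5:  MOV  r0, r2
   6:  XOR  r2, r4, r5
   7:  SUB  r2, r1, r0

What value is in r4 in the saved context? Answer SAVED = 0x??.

after  0: r0=0xf6 r1=0xc9 r2=0xba r3=0x9a r4=0xb4 r5=0x15  N=0 Z=0
after  1: r0=0x01 r1=0xc9 r2=0xba r3=0x9a r4=0xb4 r5=0x15  N=0 Z=0
after  2: r0=0x01 r1=0xc9 r2=0xeb r3=0x9a r4=0xb4 r5=0x15  N=1 Z=0
after  3: r0=0x01 r1=0xc9 r2=0xeb r3=0x9a r4=0xb4 r5=0xaf  N=1 Z=0
after  4: r0=0x01 r1=0xc9 r2=0xeb r3=0x9a r4=0x78 r5=0xaf  N=0 Z=0
after  5: r0=0xeb r1=0xc9 r2=0xeb r3=0x9a r4=0x78 r5=0xaf  N=0 Z=0
-- IRQ taken; context saved, return-PC = 6 --

SAVED = 0x78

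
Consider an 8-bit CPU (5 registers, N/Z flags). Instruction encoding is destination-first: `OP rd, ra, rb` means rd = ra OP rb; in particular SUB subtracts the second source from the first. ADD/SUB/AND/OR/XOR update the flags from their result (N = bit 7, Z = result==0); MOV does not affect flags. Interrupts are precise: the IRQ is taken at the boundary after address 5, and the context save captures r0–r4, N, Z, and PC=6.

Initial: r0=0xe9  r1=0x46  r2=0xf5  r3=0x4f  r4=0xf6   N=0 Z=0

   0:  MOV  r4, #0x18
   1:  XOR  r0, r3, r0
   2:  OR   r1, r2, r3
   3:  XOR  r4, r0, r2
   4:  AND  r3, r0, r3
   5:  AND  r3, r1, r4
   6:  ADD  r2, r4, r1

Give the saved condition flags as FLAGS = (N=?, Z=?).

after  0: r0=0xe9 r1=0x46 r2=0xf5 r3=0x4f r4=0x18  N=0 Z=0
after  1: r0=0xa6 r1=0x46 r2=0xf5 r3=0x4f r4=0x18  N=1 Z=0
after  2: r0=0xa6 r1=0xff r2=0xf5 r3=0x4f r4=0x18  N=1 Z=0
after  3: r0=0xa6 r1=0xff r2=0xf5 r3=0x4f r4=0x53  N=0 Z=0
after  4: r0=0xa6 r1=0xff r2=0xf5 r3=0x06 r4=0x53  N=0 Z=0
after  5: r0=0xa6 r1=0xff r2=0xf5 r3=0x53 r4=0x53  N=0 Z=0
-- IRQ taken; context saved, return-PC = 6 --

FLAGS = (N=0, Z=0)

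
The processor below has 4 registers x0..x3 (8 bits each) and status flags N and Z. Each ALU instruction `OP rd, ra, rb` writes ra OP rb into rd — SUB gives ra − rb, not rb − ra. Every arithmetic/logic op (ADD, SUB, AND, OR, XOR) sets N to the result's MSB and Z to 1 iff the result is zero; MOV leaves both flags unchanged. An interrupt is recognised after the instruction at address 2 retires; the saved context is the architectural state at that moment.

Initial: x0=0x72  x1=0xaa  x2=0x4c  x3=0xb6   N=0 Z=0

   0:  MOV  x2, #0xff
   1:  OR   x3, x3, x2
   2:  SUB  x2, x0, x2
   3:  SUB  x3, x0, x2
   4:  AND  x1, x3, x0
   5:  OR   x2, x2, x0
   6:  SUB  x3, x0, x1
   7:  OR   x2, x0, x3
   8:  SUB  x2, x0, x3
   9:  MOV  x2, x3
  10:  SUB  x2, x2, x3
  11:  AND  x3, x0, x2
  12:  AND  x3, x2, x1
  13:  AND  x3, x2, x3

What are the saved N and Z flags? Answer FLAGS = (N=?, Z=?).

FLAGS = (N=0, Z=0)

after  0: x0=0x72 x1=0xaa x2=0xff x3=0xb6  N=0 Z=0
after  1: x0=0x72 x1=0xaa x2=0xff x3=0xff  N=1 Z=0
after  2: x0=0x72 x1=0xaa x2=0x73 x3=0xff  N=0 Z=0
-- IRQ taken; context saved, return-PC = 3 --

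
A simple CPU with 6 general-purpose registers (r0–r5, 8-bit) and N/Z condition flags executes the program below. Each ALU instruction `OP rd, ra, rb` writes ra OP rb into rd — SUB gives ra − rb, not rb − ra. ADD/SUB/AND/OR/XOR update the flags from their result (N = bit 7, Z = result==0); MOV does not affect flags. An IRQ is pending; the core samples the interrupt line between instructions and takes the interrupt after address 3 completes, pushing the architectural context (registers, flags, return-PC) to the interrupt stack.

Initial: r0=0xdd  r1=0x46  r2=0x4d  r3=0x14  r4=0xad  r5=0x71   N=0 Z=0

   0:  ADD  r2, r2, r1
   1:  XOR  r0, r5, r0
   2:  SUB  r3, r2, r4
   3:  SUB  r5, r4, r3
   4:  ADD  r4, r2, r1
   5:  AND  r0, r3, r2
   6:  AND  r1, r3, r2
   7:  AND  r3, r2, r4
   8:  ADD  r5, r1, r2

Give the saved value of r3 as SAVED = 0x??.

SAVED = 0xe6

after  0: r0=0xdd r1=0x46 r2=0x93 r3=0x14 r4=0xad r5=0x71  N=1 Z=0
after  1: r0=0xac r1=0x46 r2=0x93 r3=0x14 r4=0xad r5=0x71  N=1 Z=0
after  2: r0=0xac r1=0x46 r2=0x93 r3=0xe6 r4=0xad r5=0x71  N=1 Z=0
after  3: r0=0xac r1=0x46 r2=0x93 r3=0xe6 r4=0xad r5=0xc7  N=1 Z=0
-- IRQ taken; context saved, return-PC = 4 --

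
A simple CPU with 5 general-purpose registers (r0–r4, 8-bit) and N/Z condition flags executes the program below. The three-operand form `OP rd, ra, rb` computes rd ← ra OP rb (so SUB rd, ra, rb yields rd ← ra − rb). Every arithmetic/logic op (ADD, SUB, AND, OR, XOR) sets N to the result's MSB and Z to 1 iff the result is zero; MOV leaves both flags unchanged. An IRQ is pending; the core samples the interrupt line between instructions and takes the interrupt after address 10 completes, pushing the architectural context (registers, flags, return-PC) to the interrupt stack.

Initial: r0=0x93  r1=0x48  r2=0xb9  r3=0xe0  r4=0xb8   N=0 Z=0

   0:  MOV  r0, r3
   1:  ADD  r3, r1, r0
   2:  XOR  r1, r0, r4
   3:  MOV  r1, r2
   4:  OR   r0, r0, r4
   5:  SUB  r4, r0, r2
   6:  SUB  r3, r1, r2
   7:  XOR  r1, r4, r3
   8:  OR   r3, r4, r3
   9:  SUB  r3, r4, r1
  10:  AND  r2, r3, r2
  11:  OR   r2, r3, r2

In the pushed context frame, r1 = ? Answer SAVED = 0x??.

after  0: r0=0xe0 r1=0x48 r2=0xb9 r3=0xe0 r4=0xb8  N=0 Z=0
after  1: r0=0xe0 r1=0x48 r2=0xb9 r3=0x28 r4=0xb8  N=0 Z=0
after  2: r0=0xe0 r1=0x58 r2=0xb9 r3=0x28 r4=0xb8  N=0 Z=0
after  3: r0=0xe0 r1=0xb9 r2=0xb9 r3=0x28 r4=0xb8  N=0 Z=0
after  4: r0=0xf8 r1=0xb9 r2=0xb9 r3=0x28 r4=0xb8  N=1 Z=0
after  5: r0=0xf8 r1=0xb9 r2=0xb9 r3=0x28 r4=0x3f  N=0 Z=0
after  6: r0=0xf8 r1=0xb9 r2=0xb9 r3=0x00 r4=0x3f  N=0 Z=1
after  7: r0=0xf8 r1=0x3f r2=0xb9 r3=0x00 r4=0x3f  N=0 Z=0
after  8: r0=0xf8 r1=0x3f r2=0xb9 r3=0x3f r4=0x3f  N=0 Z=0
after  9: r0=0xf8 r1=0x3f r2=0xb9 r3=0x00 r4=0x3f  N=0 Z=1
after 10: r0=0xf8 r1=0x3f r2=0x00 r3=0x00 r4=0x3f  N=0 Z=1
-- IRQ taken; context saved, return-PC = 11 --

SAVED = 0x3f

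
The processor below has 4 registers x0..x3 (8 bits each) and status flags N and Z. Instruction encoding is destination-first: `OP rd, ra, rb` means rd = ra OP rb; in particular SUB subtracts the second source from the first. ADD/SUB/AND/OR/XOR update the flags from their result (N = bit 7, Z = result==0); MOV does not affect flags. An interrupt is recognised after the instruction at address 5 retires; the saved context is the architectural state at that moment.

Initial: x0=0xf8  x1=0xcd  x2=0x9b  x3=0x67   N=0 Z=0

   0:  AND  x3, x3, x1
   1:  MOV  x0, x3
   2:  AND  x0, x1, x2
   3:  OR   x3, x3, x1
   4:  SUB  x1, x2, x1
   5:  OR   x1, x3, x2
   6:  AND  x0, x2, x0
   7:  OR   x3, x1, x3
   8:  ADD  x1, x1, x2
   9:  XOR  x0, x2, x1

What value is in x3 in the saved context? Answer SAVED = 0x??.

after  0: x0=0xf8 x1=0xcd x2=0x9b x3=0x45  N=0 Z=0
after  1: x0=0x45 x1=0xcd x2=0x9b x3=0x45  N=0 Z=0
after  2: x0=0x89 x1=0xcd x2=0x9b x3=0x45  N=1 Z=0
after  3: x0=0x89 x1=0xcd x2=0x9b x3=0xcd  N=1 Z=0
after  4: x0=0x89 x1=0xce x2=0x9b x3=0xcd  N=1 Z=0
after  5: x0=0x89 x1=0xdf x2=0x9b x3=0xcd  N=1 Z=0
-- IRQ taken; context saved, return-PC = 6 --

SAVED = 0xcd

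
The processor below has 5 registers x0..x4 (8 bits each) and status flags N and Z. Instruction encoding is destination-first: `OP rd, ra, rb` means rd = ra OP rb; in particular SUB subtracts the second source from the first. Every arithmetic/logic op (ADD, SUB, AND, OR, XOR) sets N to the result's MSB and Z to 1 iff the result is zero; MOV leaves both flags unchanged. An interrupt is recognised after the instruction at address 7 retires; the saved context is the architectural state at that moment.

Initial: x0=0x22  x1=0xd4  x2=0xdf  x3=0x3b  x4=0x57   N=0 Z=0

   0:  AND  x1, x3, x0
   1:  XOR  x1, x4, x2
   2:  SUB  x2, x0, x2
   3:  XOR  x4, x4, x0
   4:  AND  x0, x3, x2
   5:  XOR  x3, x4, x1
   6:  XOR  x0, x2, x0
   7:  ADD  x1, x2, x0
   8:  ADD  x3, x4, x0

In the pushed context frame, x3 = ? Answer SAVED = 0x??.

SAVED = 0xfd

after  0: x0=0x22 x1=0x22 x2=0xdf x3=0x3b x4=0x57  N=0 Z=0
after  1: x0=0x22 x1=0x88 x2=0xdf x3=0x3b x4=0x57  N=1 Z=0
after  2: x0=0x22 x1=0x88 x2=0x43 x3=0x3b x4=0x57  N=0 Z=0
after  3: x0=0x22 x1=0x88 x2=0x43 x3=0x3b x4=0x75  N=0 Z=0
after  4: x0=0x03 x1=0x88 x2=0x43 x3=0x3b x4=0x75  N=0 Z=0
after  5: x0=0x03 x1=0x88 x2=0x43 x3=0xfd x4=0x75  N=1 Z=0
after  6: x0=0x40 x1=0x88 x2=0x43 x3=0xfd x4=0x75  N=0 Z=0
after  7: x0=0x40 x1=0x83 x2=0x43 x3=0xfd x4=0x75  N=1 Z=0
-- IRQ taken; context saved, return-PC = 8 --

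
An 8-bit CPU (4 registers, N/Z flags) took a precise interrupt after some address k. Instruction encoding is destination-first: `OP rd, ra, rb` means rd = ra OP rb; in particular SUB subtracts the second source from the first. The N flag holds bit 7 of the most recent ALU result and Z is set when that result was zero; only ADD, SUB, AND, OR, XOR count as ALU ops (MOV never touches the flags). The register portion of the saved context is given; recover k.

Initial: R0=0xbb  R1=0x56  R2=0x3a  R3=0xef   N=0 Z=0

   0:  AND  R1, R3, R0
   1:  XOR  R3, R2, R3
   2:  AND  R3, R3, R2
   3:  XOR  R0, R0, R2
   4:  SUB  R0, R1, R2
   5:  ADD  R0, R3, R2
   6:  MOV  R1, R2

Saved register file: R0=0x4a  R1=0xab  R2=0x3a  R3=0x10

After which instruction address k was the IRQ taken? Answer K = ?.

after  0: R0=0xbb R1=0xab R2=0x3a R3=0xef  N=1 Z=0
after  1: R0=0xbb R1=0xab R2=0x3a R3=0xd5  N=1 Z=0
after  2: R0=0xbb R1=0xab R2=0x3a R3=0x10  N=0 Z=0
after  3: R0=0x81 R1=0xab R2=0x3a R3=0x10  N=1 Z=0
after  4: R0=0x71 R1=0xab R2=0x3a R3=0x10  N=0 Z=0
after  5: R0=0x4a R1=0xab R2=0x3a R3=0x10  N=0 Z=0
-- IRQ taken; context saved, return-PC = 6 --

K = 5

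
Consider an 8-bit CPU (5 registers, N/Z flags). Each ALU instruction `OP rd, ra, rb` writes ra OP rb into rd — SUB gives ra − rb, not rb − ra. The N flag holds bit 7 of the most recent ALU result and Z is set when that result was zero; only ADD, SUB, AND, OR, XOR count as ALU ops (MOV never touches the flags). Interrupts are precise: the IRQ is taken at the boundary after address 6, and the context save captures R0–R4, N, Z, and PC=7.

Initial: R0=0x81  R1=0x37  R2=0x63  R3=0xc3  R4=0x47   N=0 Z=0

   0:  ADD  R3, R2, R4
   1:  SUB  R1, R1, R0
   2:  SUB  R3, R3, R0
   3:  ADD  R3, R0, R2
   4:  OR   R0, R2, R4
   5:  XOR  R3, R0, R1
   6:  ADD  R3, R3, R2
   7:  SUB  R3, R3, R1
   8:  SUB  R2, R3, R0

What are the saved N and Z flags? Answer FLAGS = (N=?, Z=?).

after  0: R0=0x81 R1=0x37 R2=0x63 R3=0xaa R4=0x47  N=1 Z=0
after  1: R0=0x81 R1=0xb6 R2=0x63 R3=0xaa R4=0x47  N=1 Z=0
after  2: R0=0x81 R1=0xb6 R2=0x63 R3=0x29 R4=0x47  N=0 Z=0
after  3: R0=0x81 R1=0xb6 R2=0x63 R3=0xe4 R4=0x47  N=1 Z=0
after  4: R0=0x67 R1=0xb6 R2=0x63 R3=0xe4 R4=0x47  N=0 Z=0
after  5: R0=0x67 R1=0xb6 R2=0x63 R3=0xd1 R4=0x47  N=1 Z=0
after  6: R0=0x67 R1=0xb6 R2=0x63 R3=0x34 R4=0x47  N=0 Z=0
-- IRQ taken; context saved, return-PC = 7 --

FLAGS = (N=0, Z=0)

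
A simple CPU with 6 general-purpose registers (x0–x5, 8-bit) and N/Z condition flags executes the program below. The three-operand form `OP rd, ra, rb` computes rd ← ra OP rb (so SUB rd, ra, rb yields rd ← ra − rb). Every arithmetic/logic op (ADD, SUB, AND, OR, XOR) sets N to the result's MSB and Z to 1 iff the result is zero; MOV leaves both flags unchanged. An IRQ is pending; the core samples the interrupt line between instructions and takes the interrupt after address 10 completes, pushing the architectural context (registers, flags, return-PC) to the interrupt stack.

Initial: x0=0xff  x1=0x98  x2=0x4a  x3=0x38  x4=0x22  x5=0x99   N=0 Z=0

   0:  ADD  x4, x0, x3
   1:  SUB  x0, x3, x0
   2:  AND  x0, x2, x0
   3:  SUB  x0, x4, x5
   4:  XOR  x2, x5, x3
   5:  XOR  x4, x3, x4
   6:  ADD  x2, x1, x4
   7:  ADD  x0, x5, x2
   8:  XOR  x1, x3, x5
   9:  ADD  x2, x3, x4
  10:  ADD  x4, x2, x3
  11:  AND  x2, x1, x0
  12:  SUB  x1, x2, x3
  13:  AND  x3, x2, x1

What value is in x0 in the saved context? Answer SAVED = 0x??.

after  0: x0=0xff x1=0x98 x2=0x4a x3=0x38 x4=0x37 x5=0x99  N=0 Z=0
after  1: x0=0x39 x1=0x98 x2=0x4a x3=0x38 x4=0x37 x5=0x99  N=0 Z=0
after  2: x0=0x08 x1=0x98 x2=0x4a x3=0x38 x4=0x37 x5=0x99  N=0 Z=0
after  3: x0=0x9e x1=0x98 x2=0x4a x3=0x38 x4=0x37 x5=0x99  N=1 Z=0
after  4: x0=0x9e x1=0x98 x2=0xa1 x3=0x38 x4=0x37 x5=0x99  N=1 Z=0
after  5: x0=0x9e x1=0x98 x2=0xa1 x3=0x38 x4=0x0f x5=0x99  N=0 Z=0
after  6: x0=0x9e x1=0x98 x2=0xa7 x3=0x38 x4=0x0f x5=0x99  N=1 Z=0
after  7: x0=0x40 x1=0x98 x2=0xa7 x3=0x38 x4=0x0f x5=0x99  N=0 Z=0
after  8: x0=0x40 x1=0xa1 x2=0xa7 x3=0x38 x4=0x0f x5=0x99  N=1 Z=0
after  9: x0=0x40 x1=0xa1 x2=0x47 x3=0x38 x4=0x0f x5=0x99  N=0 Z=0
after 10: x0=0x40 x1=0xa1 x2=0x47 x3=0x38 x4=0x7f x5=0x99  N=0 Z=0
-- IRQ taken; context saved, return-PC = 11 --

SAVED = 0x40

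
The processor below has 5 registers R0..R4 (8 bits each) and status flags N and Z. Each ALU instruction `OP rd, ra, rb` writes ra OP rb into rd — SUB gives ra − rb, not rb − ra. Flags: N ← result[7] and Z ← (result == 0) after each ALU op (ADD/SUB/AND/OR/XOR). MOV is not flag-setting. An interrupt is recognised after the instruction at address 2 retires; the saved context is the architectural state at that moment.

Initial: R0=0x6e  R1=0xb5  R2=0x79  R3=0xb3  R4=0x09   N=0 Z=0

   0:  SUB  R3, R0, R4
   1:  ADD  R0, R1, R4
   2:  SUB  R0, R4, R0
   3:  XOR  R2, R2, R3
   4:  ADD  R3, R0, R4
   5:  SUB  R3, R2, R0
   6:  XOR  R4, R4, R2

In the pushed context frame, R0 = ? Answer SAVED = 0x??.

SAVED = 0x4b

after  0: R0=0x6e R1=0xb5 R2=0x79 R3=0x65 R4=0x09  N=0 Z=0
after  1: R0=0xbe R1=0xb5 R2=0x79 R3=0x65 R4=0x09  N=1 Z=0
after  2: R0=0x4b R1=0xb5 R2=0x79 R3=0x65 R4=0x09  N=0 Z=0
-- IRQ taken; context saved, return-PC = 3 --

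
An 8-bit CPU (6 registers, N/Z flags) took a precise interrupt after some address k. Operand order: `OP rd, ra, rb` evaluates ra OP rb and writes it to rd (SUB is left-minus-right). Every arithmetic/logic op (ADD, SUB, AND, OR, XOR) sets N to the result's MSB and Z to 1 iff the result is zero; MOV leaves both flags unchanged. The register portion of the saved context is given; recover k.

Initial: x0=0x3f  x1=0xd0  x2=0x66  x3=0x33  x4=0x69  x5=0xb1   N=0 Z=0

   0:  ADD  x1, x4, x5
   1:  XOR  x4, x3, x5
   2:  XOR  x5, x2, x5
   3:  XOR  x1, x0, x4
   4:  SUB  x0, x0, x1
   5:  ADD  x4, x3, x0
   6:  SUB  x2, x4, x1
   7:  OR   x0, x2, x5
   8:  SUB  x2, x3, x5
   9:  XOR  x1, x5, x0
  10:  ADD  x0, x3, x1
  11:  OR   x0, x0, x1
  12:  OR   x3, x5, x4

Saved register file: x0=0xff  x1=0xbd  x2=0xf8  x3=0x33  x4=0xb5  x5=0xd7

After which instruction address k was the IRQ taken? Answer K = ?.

K = 7

after  0: x0=0x3f x1=0x1a x2=0x66 x3=0x33 x4=0x69 x5=0xb1  N=0 Z=0
after  1: x0=0x3f x1=0x1a x2=0x66 x3=0x33 x4=0x82 x5=0xb1  N=1 Z=0
after  2: x0=0x3f x1=0x1a x2=0x66 x3=0x33 x4=0x82 x5=0xd7  N=1 Z=0
after  3: x0=0x3f x1=0xbd x2=0x66 x3=0x33 x4=0x82 x5=0xd7  N=1 Z=0
after  4: x0=0x82 x1=0xbd x2=0x66 x3=0x33 x4=0x82 x5=0xd7  N=1 Z=0
after  5: x0=0x82 x1=0xbd x2=0x66 x3=0x33 x4=0xb5 x5=0xd7  N=1 Z=0
after  6: x0=0x82 x1=0xbd x2=0xf8 x3=0x33 x4=0xb5 x5=0xd7  N=1 Z=0
after  7: x0=0xff x1=0xbd x2=0xf8 x3=0x33 x4=0xb5 x5=0xd7  N=1 Z=0
-- IRQ taken; context saved, return-PC = 8 --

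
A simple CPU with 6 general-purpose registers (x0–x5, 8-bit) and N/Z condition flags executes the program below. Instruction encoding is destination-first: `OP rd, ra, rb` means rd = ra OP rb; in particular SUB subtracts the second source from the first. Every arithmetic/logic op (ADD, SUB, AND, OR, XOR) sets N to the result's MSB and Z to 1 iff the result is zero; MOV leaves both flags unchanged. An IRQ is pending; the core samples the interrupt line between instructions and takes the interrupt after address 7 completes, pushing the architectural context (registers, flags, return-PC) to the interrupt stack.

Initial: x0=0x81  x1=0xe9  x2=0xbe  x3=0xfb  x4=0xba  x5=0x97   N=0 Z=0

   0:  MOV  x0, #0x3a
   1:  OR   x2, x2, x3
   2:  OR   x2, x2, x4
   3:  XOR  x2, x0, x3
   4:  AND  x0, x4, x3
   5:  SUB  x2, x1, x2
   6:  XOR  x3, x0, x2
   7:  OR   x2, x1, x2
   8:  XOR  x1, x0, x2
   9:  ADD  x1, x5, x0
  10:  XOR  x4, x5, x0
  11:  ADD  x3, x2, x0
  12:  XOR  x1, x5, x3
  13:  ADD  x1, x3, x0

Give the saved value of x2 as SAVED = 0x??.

SAVED = 0xe9

after  0: x0=0x3a x1=0xe9 x2=0xbe x3=0xfb x4=0xba x5=0x97  N=0 Z=0
after  1: x0=0x3a x1=0xe9 x2=0xff x3=0xfb x4=0xba x5=0x97  N=1 Z=0
after  2: x0=0x3a x1=0xe9 x2=0xff x3=0xfb x4=0xba x5=0x97  N=1 Z=0
after  3: x0=0x3a x1=0xe9 x2=0xc1 x3=0xfb x4=0xba x5=0x97  N=1 Z=0
after  4: x0=0xba x1=0xe9 x2=0xc1 x3=0xfb x4=0xba x5=0x97  N=1 Z=0
after  5: x0=0xba x1=0xe9 x2=0x28 x3=0xfb x4=0xba x5=0x97  N=0 Z=0
after  6: x0=0xba x1=0xe9 x2=0x28 x3=0x92 x4=0xba x5=0x97  N=1 Z=0
after  7: x0=0xba x1=0xe9 x2=0xe9 x3=0x92 x4=0xba x5=0x97  N=1 Z=0
-- IRQ taken; context saved, return-PC = 8 --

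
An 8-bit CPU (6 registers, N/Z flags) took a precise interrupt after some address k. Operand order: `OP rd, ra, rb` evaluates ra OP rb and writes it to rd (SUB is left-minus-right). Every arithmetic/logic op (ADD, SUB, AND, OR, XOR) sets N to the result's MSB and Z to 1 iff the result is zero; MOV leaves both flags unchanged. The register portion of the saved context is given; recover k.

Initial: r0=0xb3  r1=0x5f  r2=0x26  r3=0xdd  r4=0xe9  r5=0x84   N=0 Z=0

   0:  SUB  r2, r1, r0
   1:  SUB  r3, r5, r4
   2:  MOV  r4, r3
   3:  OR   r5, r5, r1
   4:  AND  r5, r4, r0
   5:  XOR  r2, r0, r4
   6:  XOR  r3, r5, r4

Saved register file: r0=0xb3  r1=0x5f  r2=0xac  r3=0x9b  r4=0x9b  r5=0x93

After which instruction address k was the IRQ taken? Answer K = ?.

K = 4

after  0: r0=0xb3 r1=0x5f r2=0xac r3=0xdd r4=0xe9 r5=0x84  N=1 Z=0
after  1: r0=0xb3 r1=0x5f r2=0xac r3=0x9b r4=0xe9 r5=0x84  N=1 Z=0
after  2: r0=0xb3 r1=0x5f r2=0xac r3=0x9b r4=0x9b r5=0x84  N=1 Z=0
after  3: r0=0xb3 r1=0x5f r2=0xac r3=0x9b r4=0x9b r5=0xdf  N=1 Z=0
after  4: r0=0xb3 r1=0x5f r2=0xac r3=0x9b r4=0x9b r5=0x93  N=1 Z=0
-- IRQ taken; context saved, return-PC = 5 --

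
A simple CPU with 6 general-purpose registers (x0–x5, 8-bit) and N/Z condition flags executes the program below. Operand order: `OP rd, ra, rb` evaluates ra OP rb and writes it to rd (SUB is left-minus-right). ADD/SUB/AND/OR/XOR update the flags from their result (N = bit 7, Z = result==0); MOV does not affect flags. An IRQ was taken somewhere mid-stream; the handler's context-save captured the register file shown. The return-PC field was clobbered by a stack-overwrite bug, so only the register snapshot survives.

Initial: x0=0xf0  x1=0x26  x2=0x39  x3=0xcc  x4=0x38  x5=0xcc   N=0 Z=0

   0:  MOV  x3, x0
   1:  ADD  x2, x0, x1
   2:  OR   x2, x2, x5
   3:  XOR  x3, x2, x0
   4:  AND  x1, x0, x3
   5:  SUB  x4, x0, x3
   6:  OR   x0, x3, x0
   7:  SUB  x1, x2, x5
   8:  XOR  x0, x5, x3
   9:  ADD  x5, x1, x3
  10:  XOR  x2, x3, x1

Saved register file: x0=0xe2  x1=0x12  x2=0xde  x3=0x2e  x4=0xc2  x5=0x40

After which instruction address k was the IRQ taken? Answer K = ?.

after  0: x0=0xf0 x1=0x26 x2=0x39 x3=0xf0 x4=0x38 x5=0xcc  N=0 Z=0
after  1: x0=0xf0 x1=0x26 x2=0x16 x3=0xf0 x4=0x38 x5=0xcc  N=0 Z=0
after  2: x0=0xf0 x1=0x26 x2=0xde x3=0xf0 x4=0x38 x5=0xcc  N=1 Z=0
after  3: x0=0xf0 x1=0x26 x2=0xde x3=0x2e x4=0x38 x5=0xcc  N=0 Z=0
after  4: x0=0xf0 x1=0x20 x2=0xde x3=0x2e x4=0x38 x5=0xcc  N=0 Z=0
after  5: x0=0xf0 x1=0x20 x2=0xde x3=0x2e x4=0xc2 x5=0xcc  N=1 Z=0
after  6: x0=0xfe x1=0x20 x2=0xde x3=0x2e x4=0xc2 x5=0xcc  N=1 Z=0
after  7: x0=0xfe x1=0x12 x2=0xde x3=0x2e x4=0xc2 x5=0xcc  N=0 Z=0
after  8: x0=0xe2 x1=0x12 x2=0xde x3=0x2e x4=0xc2 x5=0xcc  N=1 Z=0
after  9: x0=0xe2 x1=0x12 x2=0xde x3=0x2e x4=0xc2 x5=0x40  N=0 Z=0
-- IRQ taken; context saved, return-PC = 10 --

K = 9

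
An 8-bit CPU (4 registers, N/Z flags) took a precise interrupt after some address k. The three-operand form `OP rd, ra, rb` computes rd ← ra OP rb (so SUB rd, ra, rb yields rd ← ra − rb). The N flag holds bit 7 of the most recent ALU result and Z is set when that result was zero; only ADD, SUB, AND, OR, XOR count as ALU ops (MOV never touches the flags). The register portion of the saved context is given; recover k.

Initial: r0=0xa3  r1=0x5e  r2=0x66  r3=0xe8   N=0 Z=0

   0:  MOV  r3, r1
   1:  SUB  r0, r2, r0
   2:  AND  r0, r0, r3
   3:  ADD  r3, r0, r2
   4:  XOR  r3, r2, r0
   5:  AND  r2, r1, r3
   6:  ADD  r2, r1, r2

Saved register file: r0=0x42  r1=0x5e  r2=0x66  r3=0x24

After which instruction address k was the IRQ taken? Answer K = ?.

after  0: r0=0xa3 r1=0x5e r2=0x66 r3=0x5e  N=0 Z=0
after  1: r0=0xc3 r1=0x5e r2=0x66 r3=0x5e  N=1 Z=0
after  2: r0=0x42 r1=0x5e r2=0x66 r3=0x5e  N=0 Z=0
after  3: r0=0x42 r1=0x5e r2=0x66 r3=0xa8  N=1 Z=0
after  4: r0=0x42 r1=0x5e r2=0x66 r3=0x24  N=0 Z=0
-- IRQ taken; context saved, return-PC = 5 --

K = 4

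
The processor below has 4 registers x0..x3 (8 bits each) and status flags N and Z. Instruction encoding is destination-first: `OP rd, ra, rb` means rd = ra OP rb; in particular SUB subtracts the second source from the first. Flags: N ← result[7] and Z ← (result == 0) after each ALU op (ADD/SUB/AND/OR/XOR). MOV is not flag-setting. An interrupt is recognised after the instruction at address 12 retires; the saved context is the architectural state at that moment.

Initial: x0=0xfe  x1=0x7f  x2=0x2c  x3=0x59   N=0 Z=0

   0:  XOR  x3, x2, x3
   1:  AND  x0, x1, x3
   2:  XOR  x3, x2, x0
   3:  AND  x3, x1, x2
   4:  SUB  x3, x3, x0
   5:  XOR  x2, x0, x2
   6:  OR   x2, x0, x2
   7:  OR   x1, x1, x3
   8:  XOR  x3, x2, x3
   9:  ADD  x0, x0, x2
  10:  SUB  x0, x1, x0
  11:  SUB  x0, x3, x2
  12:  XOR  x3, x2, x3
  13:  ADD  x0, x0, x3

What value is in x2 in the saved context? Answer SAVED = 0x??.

SAVED = 0x7d

after  0: x0=0xfe x1=0x7f x2=0x2c x3=0x75  N=0 Z=0
after  1: x0=0x75 x1=0x7f x2=0x2c x3=0x75  N=0 Z=0
after  2: x0=0x75 x1=0x7f x2=0x2c x3=0x59  N=0 Z=0
after  3: x0=0x75 x1=0x7f x2=0x2c x3=0x2c  N=0 Z=0
after  4: x0=0x75 x1=0x7f x2=0x2c x3=0xb7  N=1 Z=0
after  5: x0=0x75 x1=0x7f x2=0x59 x3=0xb7  N=0 Z=0
after  6: x0=0x75 x1=0x7f x2=0x7d x3=0xb7  N=0 Z=0
after  7: x0=0x75 x1=0xff x2=0x7d x3=0xb7  N=1 Z=0
after  8: x0=0x75 x1=0xff x2=0x7d x3=0xca  N=1 Z=0
after  9: x0=0xf2 x1=0xff x2=0x7d x3=0xca  N=1 Z=0
after 10: x0=0x0d x1=0xff x2=0x7d x3=0xca  N=0 Z=0
after 11: x0=0x4d x1=0xff x2=0x7d x3=0xca  N=0 Z=0
after 12: x0=0x4d x1=0xff x2=0x7d x3=0xb7  N=1 Z=0
-- IRQ taken; context saved, return-PC = 13 --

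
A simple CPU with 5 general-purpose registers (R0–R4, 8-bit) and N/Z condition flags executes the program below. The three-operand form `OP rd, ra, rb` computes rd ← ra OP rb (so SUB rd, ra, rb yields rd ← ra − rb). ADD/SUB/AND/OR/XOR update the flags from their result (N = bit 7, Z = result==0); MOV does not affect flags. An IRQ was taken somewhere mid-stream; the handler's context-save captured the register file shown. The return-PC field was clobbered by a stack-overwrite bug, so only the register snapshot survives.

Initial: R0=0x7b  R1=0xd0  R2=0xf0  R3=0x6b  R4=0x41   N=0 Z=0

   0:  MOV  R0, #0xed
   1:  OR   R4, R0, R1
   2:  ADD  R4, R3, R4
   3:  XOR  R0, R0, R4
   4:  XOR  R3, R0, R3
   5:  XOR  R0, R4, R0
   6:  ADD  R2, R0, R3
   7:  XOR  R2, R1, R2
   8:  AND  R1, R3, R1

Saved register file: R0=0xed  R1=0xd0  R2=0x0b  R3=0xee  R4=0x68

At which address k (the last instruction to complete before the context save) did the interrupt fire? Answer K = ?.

after  0: R0=0xed R1=0xd0 R2=0xf0 R3=0x6b R4=0x41  N=0 Z=0
after  1: R0=0xed R1=0xd0 R2=0xf0 R3=0x6b R4=0xfd  N=1 Z=0
after  2: R0=0xed R1=0xd0 R2=0xf0 R3=0x6b R4=0x68  N=0 Z=0
after  3: R0=0x85 R1=0xd0 R2=0xf0 R3=0x6b R4=0x68  N=1 Z=0
after  4: R0=0x85 R1=0xd0 R2=0xf0 R3=0xee R4=0x68  N=1 Z=0
after  5: R0=0xed R1=0xd0 R2=0xf0 R3=0xee R4=0x68  N=1 Z=0
after  6: R0=0xed R1=0xd0 R2=0xdb R3=0xee R4=0x68  N=1 Z=0
after  7: R0=0xed R1=0xd0 R2=0x0b R3=0xee R4=0x68  N=0 Z=0
-- IRQ taken; context saved, return-PC = 8 --

K = 7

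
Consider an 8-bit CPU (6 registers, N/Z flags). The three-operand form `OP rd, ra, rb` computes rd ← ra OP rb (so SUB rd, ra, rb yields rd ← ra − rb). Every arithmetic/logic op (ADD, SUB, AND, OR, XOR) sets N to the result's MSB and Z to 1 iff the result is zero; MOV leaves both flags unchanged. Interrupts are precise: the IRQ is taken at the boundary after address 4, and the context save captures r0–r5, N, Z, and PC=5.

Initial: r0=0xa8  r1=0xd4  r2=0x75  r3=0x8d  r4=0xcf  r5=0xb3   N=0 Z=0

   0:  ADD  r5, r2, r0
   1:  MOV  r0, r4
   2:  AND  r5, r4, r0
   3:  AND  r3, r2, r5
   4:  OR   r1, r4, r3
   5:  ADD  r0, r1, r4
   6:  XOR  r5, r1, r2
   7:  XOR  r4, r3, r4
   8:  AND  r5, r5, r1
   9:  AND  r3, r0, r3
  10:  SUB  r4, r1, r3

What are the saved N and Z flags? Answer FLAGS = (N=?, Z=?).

after  0: r0=0xa8 r1=0xd4 r2=0x75 r3=0x8d r4=0xcf r5=0x1d  N=0 Z=0
after  1: r0=0xcf r1=0xd4 r2=0x75 r3=0x8d r4=0xcf r5=0x1d  N=0 Z=0
after  2: r0=0xcf r1=0xd4 r2=0x75 r3=0x8d r4=0xcf r5=0xcf  N=1 Z=0
after  3: r0=0xcf r1=0xd4 r2=0x75 r3=0x45 r4=0xcf r5=0xcf  N=0 Z=0
after  4: r0=0xcf r1=0xcf r2=0x75 r3=0x45 r4=0xcf r5=0xcf  N=1 Z=0
-- IRQ taken; context saved, return-PC = 5 --

FLAGS = (N=1, Z=0)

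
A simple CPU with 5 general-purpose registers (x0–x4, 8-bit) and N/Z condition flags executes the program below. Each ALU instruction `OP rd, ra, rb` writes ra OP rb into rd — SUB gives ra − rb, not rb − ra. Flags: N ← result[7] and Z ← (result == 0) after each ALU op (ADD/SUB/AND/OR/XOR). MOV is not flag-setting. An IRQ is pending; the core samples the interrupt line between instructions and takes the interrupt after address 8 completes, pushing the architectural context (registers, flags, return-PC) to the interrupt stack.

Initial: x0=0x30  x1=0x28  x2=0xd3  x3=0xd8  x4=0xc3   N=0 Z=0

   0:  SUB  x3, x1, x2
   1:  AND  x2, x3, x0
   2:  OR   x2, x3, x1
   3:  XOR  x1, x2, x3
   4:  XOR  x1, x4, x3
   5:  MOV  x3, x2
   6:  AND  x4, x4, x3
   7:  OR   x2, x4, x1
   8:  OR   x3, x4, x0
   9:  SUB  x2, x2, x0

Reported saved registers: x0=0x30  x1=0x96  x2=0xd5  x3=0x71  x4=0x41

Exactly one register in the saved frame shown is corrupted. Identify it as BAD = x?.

BAD = x2

after  0: x0=0x30 x1=0x28 x2=0xd3 x3=0x55 x4=0xc3  N=0 Z=0
after  1: x0=0x30 x1=0x28 x2=0x10 x3=0x55 x4=0xc3  N=0 Z=0
after  2: x0=0x30 x1=0x28 x2=0x7d x3=0x55 x4=0xc3  N=0 Z=0
after  3: x0=0x30 x1=0x28 x2=0x7d x3=0x55 x4=0xc3  N=0 Z=0
after  4: x0=0x30 x1=0x96 x2=0x7d x3=0x55 x4=0xc3  N=1 Z=0
after  5: x0=0x30 x1=0x96 x2=0x7d x3=0x7d x4=0xc3  N=1 Z=0
after  6: x0=0x30 x1=0x96 x2=0x7d x3=0x7d x4=0x41  N=0 Z=0
after  7: x0=0x30 x1=0x96 x2=0xd7 x3=0x7d x4=0x41  N=1 Z=0
after  8: x0=0x30 x1=0x96 x2=0xd7 x3=0x71 x4=0x41  N=0 Z=0
-- IRQ taken; context saved, return-PC = 9 --
mismatch: x2: reported 0xd5 vs actual 0xd7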